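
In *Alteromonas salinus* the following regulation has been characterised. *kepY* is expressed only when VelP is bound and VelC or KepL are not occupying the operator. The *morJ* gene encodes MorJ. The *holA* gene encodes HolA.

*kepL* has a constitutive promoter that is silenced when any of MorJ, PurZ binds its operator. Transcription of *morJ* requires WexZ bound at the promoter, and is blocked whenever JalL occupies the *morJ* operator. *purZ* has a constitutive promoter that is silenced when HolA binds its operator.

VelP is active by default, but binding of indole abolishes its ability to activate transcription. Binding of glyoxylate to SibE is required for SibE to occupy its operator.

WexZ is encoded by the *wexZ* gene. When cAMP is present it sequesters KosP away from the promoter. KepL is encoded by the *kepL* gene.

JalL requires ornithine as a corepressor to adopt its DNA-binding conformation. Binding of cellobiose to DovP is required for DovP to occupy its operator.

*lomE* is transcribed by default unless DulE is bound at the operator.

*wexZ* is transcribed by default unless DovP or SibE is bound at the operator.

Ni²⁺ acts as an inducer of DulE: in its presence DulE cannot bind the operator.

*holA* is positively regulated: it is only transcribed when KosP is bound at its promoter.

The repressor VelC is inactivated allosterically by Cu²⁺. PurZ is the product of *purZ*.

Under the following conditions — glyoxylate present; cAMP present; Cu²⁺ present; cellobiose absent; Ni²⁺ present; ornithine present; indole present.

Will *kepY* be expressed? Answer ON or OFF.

OFF

Indole is present, so VelP is inactive.
Cu²⁺ is present, so VelC is inactive.
Ornithine is present, so JalL is active.
Cellobiose is absent, so DovP is inactive.
Glyoxylate is present, so SibE is active.
With repressor SibE bound, *wexZ* is not transcribed.
So WexZ is not produced.
With repressor JalL bound, *morJ* is not transcribed.
So MorJ is not produced.
cAMP is present, so KosP is inactive.
Required activator KosP is absent, so *holA* is not transcribed.
So HolA is not produced.
With no repressor bound, *purZ* is transcribed.
So PurZ is produced and active.
With repressor PurZ bound, *kepL* is not transcribed.
So KepL is not produced.
Required activator VelP is absent, so *kepY* is not transcribed.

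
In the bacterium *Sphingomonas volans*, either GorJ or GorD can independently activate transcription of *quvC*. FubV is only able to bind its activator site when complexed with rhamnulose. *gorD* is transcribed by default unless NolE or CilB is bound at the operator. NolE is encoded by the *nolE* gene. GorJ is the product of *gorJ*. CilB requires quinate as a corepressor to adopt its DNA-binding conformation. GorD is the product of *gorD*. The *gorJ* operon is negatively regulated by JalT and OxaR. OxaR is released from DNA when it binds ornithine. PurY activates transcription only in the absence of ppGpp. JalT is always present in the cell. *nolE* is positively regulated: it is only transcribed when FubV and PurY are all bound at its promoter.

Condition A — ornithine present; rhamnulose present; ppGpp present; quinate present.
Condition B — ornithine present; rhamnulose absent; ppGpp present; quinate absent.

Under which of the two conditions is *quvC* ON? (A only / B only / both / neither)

Condition A:
JalT is produced constitutively and is active.
Ornithine is present, so OxaR is inactive.
With repressor JalT bound, *gorJ* is not transcribed.
So GorJ is not produced.
Rhamnulose is present, so FubV is active.
ppGpp is present, so PurY is inactive.
Required activator PurY is absent, so *nolE* is not transcribed.
So NolE is not produced.
Quinate is present, so CilB is active.
With repressor CilB bound, *gorD* is not transcribed.
So GorD is not produced.
No activator is available at the *quvC* promoter, so *quvC* is not transcribed.
→ *quvC* is OFF in A.
Condition B:
JalT is produced constitutively and is active.
Ornithine is present, so OxaR is inactive.
With repressor JalT bound, *gorJ* is not transcribed.
So GorJ is not produced.
Rhamnulose is absent, so FubV is inactive.
ppGpp is present, so PurY is inactive.
Required activator FubV is absent, so *nolE* is not transcribed.
So NolE is not produced.
Quinate is absent, so CilB is inactive.
With no repressor bound, *gorD* is transcribed.
So GorD is produced and active.
Activator GorD is present, so *quvC* is transcribed.
→ *quvC* is ON in B.

B only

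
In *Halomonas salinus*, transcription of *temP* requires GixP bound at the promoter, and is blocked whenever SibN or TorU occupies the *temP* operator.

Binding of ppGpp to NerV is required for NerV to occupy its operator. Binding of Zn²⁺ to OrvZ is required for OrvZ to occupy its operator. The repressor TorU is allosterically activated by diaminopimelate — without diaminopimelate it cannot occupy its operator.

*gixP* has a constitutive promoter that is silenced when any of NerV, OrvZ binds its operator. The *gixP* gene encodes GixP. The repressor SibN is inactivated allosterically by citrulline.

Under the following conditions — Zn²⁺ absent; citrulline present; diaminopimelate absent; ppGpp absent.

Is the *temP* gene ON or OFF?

Citrulline is present, so SibN is inactive.
ppGpp is absent, so NerV is inactive.
Zn²⁺ is absent, so OrvZ is inactive.
With no repressor bound, *gixP* is transcribed.
So GixP is produced and active.
Diaminopimelate is absent, so TorU is inactive.
No repressor is bound and GixP is active, so *temP* is transcribed.

ON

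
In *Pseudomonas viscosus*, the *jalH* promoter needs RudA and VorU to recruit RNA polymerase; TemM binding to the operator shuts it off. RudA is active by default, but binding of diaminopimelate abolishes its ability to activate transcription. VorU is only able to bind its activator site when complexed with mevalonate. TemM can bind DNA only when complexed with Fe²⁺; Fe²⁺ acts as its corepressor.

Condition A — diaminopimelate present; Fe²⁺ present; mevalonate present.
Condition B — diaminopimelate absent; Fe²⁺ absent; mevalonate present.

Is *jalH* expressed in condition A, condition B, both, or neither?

B only

Condition A:
Diaminopimelate is present, so RudA is inactive.
Fe²⁺ is present, so TemM is active.
Mevalonate is present, so VorU is active.
With repressor TemM bound, *jalH* is not transcribed.
→ *jalH* is OFF in A.
Condition B:
Diaminopimelate is absent, so RudA is active.
Fe²⁺ is absent, so TemM is inactive.
Mevalonate is present, so VorU is active.
No repressor is bound and RudA and VorU are active, so *jalH* is transcribed.
→ *jalH* is ON in B.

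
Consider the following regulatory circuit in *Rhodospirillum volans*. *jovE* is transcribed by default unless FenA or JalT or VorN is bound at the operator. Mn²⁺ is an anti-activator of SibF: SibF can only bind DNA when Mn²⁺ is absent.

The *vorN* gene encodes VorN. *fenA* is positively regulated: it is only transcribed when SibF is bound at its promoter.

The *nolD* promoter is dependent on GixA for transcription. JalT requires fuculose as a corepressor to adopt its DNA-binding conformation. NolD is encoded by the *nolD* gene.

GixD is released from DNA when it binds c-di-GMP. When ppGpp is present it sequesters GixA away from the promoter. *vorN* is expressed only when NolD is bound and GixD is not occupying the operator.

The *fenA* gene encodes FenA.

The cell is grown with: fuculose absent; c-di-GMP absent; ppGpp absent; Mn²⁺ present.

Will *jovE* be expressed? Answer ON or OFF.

Mn²⁺ is present, so SibF is inactive.
Required activator SibF is absent, so *fenA* is not transcribed.
So FenA is not produced.
Fuculose is absent, so JalT is inactive.
c-di-GMP is absent, so GixD is active.
ppGpp is absent, so GixA is active.
No repressor is bound and GixA is active, so *nolD* is transcribed.
So NolD is produced and active.
With repressor GixD bound, *vorN* is not transcribed.
So VorN is not produced.
With no repressor bound, *jovE* is transcribed.

ON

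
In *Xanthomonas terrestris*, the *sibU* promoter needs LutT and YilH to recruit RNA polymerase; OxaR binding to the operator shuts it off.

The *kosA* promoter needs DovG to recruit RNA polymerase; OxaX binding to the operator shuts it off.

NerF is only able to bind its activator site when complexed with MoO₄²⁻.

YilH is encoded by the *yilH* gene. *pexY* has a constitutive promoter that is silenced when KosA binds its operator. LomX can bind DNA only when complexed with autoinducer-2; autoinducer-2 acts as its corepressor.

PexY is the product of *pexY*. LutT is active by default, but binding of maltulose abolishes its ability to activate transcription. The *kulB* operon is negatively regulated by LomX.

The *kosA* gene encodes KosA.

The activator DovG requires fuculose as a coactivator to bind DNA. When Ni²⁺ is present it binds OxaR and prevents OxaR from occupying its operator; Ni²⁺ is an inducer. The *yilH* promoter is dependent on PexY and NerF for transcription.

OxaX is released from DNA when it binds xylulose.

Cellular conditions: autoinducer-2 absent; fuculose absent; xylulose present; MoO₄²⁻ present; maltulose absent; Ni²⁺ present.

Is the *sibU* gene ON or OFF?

Maltulose is absent, so LutT is active.
Xylulose is present, so OxaX is inactive.
Fuculose is absent, so DovG is inactive.
Required activator DovG is absent, so *kosA* is not transcribed.
So KosA is not produced.
With no repressor bound, *pexY* is transcribed.
So PexY is produced and active.
MoO₄²⁻ is present, so NerF is active.
No repressor is bound and PexY and NerF are active, so *yilH* is transcribed.
So YilH is produced and active.
Ni²⁺ is present, so OxaR is inactive.
No repressor is bound and LutT and YilH are active, so *sibU* is transcribed.

ON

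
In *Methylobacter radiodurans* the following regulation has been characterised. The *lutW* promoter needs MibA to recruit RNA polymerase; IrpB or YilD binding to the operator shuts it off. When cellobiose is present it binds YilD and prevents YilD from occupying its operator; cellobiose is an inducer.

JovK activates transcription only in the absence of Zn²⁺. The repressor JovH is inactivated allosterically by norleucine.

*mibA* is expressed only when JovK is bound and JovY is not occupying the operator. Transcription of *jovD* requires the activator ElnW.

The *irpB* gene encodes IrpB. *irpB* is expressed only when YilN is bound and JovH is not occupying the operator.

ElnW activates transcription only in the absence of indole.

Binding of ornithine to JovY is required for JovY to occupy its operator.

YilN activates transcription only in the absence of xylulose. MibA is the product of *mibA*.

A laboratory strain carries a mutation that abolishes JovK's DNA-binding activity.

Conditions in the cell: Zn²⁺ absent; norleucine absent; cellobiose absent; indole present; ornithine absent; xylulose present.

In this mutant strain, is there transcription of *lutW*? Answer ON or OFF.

OFF

Xylulose is present, so YilN is inactive.
Norleucine is absent, so JovH is active.
With repressor JovH bound, *irpB* is not transcribed.
So IrpB is not produced.
Cellobiose is absent, so YilD is active.
JovK is non-functional in this strain, so it has no effect.
Ornithine is absent, so JovY is inactive.
Required activator JovK is absent, so *mibA* is not transcribed.
So MibA is not produced.
With repressor YilD bound, *lutW* is not transcribed.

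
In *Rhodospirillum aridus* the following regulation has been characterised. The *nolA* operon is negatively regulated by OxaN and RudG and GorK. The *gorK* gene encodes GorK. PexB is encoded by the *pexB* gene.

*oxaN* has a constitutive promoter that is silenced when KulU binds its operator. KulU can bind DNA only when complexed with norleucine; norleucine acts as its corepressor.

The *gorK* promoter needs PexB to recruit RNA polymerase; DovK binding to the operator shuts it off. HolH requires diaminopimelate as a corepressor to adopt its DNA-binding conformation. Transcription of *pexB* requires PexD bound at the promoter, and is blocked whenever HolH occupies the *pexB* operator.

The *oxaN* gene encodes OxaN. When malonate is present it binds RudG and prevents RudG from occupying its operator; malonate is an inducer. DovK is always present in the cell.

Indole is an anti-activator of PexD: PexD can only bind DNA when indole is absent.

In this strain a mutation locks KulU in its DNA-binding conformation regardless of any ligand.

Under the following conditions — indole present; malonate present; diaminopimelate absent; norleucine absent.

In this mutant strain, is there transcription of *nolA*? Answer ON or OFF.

KulU is constitutively active in this strain.
With repressor KulU bound, *oxaN* is not transcribed.
So OxaN is not produced.
Malonate is present, so RudG is inactive.
DovK is produced constitutively and is active.
Indole is present, so PexD is inactive.
Diaminopimelate is absent, so HolH is inactive.
Required activator PexD is absent, so *pexB* is not transcribed.
So PexB is not produced.
With repressor DovK bound, *gorK* is not transcribed.
So GorK is not produced.
With no repressor bound, *nolA* is transcribed.

ON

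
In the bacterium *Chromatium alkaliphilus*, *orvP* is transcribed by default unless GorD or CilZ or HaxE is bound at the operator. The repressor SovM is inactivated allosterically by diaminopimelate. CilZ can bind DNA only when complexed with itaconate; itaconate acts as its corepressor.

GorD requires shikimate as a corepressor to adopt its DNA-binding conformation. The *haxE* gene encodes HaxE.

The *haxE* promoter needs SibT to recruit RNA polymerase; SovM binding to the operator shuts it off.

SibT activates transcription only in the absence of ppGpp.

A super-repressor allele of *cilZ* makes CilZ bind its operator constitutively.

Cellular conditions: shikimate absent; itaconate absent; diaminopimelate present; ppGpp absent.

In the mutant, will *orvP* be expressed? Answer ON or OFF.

Shikimate is absent, so GorD is inactive.
CilZ is constitutively active in this strain.
Diaminopimelate is present, so SovM is inactive.
ppGpp is absent, so SibT is active.
No repressor is bound and SibT is active, so *haxE* is transcribed.
So HaxE is produced and active.
With repressor CilZ bound, *orvP* is not transcribed.

OFF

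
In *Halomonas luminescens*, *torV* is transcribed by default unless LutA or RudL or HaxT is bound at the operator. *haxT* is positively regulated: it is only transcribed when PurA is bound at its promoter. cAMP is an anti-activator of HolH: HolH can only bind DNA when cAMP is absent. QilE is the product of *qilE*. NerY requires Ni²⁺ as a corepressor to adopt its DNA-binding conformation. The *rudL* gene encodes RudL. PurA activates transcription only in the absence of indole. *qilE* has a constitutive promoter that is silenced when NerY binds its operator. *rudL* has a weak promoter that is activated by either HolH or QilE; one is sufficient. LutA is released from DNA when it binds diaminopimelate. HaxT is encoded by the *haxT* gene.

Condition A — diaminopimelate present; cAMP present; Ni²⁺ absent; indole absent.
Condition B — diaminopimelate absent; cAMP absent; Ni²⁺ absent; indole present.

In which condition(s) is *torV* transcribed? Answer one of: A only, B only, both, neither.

neither

Condition A:
Diaminopimelate is present, so LutA is inactive.
cAMP is present, so HolH is inactive.
Ni²⁺ is absent, so NerY is inactive.
With no repressor bound, *qilE* is transcribed.
So QilE is produced and active.
Activator QilE is present, so *rudL* is transcribed.
So RudL is produced and active.
Indole is absent, so PurA is active.
No repressor is bound and PurA is active, so *haxT* is transcribed.
So HaxT is produced and active.
With repressor RudL bound, *torV* is not transcribed.
→ *torV* is OFF in A.
Condition B:
Diaminopimelate is absent, so LutA is active.
cAMP is absent, so HolH is active.
Ni²⁺ is absent, so NerY is inactive.
With no repressor bound, *qilE* is transcribed.
So QilE is produced and active.
Activator HolH is present, so *rudL* is transcribed.
So RudL is produced and active.
Indole is present, so PurA is inactive.
Required activator PurA is absent, so *haxT* is not transcribed.
So HaxT is not produced.
With repressor LutA bound, *torV* is not transcribed.
→ *torV* is OFF in B.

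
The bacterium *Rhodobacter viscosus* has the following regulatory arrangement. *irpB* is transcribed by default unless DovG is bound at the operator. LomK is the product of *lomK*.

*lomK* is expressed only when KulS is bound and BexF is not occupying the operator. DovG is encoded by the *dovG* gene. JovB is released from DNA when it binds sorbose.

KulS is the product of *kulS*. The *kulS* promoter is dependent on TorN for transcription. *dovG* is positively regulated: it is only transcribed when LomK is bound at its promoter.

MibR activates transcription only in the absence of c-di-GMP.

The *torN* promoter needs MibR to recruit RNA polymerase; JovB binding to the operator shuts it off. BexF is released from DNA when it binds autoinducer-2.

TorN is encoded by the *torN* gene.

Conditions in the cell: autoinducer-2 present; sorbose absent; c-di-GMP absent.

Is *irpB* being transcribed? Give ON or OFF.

c-di-GMP is absent, so MibR is active.
Sorbose is absent, so JovB is active.
With repressor JovB bound, *torN* is not transcribed.
So TorN is not produced.
Required activator TorN is absent, so *kulS* is not transcribed.
So KulS is not produced.
Autoinducer-2 is present, so BexF is inactive.
Required activator KulS is absent, so *lomK* is not transcribed.
So LomK is not produced.
Required activator LomK is absent, so *dovG* is not transcribed.
So DovG is not produced.
With no repressor bound, *irpB* is transcribed.

ON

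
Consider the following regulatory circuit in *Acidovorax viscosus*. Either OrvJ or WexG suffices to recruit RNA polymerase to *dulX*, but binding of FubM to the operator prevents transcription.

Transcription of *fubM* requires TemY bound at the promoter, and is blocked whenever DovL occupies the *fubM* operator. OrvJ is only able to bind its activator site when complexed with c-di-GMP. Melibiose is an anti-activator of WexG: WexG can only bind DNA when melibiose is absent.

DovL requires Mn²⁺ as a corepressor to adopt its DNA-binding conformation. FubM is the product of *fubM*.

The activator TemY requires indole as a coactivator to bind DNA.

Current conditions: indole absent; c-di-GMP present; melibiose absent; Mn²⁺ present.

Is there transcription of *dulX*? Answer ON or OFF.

c-di-GMP is present, so OrvJ is active.
Indole is absent, so TemY is inactive.
Mn²⁺ is present, so DovL is active.
With repressor DovL bound, *fubM* is not transcribed.
So FubM is not produced.
Melibiose is absent, so WexG is active.
Activator OrvJ is present, so *dulX* is transcribed.

ON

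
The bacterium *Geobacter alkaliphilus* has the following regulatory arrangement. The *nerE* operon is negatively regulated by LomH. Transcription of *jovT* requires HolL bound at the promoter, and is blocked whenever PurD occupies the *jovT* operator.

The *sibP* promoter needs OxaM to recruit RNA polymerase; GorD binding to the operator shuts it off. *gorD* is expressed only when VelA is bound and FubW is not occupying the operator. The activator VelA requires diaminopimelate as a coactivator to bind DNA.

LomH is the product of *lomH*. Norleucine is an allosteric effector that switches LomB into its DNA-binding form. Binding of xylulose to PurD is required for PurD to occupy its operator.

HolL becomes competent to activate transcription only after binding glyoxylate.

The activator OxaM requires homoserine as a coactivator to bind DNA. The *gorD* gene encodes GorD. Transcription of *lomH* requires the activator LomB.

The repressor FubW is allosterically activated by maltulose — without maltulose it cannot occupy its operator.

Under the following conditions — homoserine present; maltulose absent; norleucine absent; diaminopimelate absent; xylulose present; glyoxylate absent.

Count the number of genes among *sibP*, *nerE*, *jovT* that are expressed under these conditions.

Maltulose is absent, so FubW is inactive.
Diaminopimelate is absent, so VelA is inactive.
Required activator VelA is absent, so *gorD* is not transcribed.
So GorD is not produced.
Homoserine is present, so OxaM is active.
No repressor is bound and OxaM is active, so *sibP* is transcribed.
→ *sibP* is ON.
Norleucine is absent, so LomB is inactive.
Required activator LomB is absent, so *lomH* is not transcribed.
So LomH is not produced.
With no repressor bound, *nerE* is transcribed.
→ *nerE* is ON.
Xylulose is present, so PurD is active.
Glyoxylate is absent, so HolL is inactive.
With repressor PurD bound, *jovT* is not transcribed.
→ *jovT* is OFF.
2 of the 3 genes are transcribed.

2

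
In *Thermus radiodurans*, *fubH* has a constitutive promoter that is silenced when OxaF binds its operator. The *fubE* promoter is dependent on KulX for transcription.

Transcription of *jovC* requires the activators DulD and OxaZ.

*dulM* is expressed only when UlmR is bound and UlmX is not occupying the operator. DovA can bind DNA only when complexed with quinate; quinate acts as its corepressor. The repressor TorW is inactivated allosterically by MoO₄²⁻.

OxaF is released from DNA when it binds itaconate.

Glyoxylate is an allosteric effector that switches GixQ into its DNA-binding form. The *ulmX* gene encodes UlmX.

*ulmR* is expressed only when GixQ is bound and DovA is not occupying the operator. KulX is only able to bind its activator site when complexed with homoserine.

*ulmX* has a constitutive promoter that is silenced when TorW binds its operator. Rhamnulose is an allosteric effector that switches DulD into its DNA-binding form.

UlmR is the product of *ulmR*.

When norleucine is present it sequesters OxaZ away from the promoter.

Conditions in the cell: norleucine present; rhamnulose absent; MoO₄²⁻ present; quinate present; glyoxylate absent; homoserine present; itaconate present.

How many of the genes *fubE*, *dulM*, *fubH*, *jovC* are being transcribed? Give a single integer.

2

Homoserine is present, so KulX is active.
No repressor is bound and KulX is active, so *fubE* is transcribed.
→ *fubE* is ON.
MoO₄²⁻ is present, so TorW is inactive.
With no repressor bound, *ulmX* is transcribed.
So UlmX is produced and active.
Glyoxylate is absent, so GixQ is inactive.
Quinate is present, so DovA is active.
With repressor DovA bound, *ulmR* is not transcribed.
So UlmR is not produced.
With repressor UlmX bound, *dulM* is not transcribed.
→ *dulM* is OFF.
Itaconate is present, so OxaF is inactive.
With no repressor bound, *fubH* is transcribed.
→ *fubH* is ON.
Rhamnulose is absent, so DulD is inactive.
Norleucine is present, so OxaZ is inactive.
Required activator DulD is absent, so *jovC* is not transcribed.
→ *jovC* is OFF.
2 of the 4 genes are transcribed.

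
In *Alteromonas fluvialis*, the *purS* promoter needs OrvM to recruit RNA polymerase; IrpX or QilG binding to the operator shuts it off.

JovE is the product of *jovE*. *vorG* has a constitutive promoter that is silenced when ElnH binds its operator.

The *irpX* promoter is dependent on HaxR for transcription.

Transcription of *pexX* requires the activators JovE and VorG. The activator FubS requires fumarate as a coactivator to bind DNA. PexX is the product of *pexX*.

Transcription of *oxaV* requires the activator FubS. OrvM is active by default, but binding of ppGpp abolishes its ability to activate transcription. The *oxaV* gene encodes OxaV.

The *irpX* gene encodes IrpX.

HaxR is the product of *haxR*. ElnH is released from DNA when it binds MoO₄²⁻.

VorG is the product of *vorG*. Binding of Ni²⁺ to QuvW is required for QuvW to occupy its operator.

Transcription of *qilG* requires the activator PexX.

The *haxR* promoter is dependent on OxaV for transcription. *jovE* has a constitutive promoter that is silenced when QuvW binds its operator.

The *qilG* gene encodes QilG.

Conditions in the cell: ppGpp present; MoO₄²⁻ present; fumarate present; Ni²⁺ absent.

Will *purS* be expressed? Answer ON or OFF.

OFF

Fumarate is present, so FubS is active.
No repressor is bound and FubS is active, so *oxaV* is transcribed.
So OxaV is produced and active.
No repressor is bound and OxaV is active, so *haxR* is transcribed.
So HaxR is produced and active.
No repressor is bound and HaxR is active, so *irpX* is transcribed.
So IrpX is produced and active.
ppGpp is present, so OrvM is inactive.
Ni²⁺ is absent, so QuvW is inactive.
With no repressor bound, *jovE* is transcribed.
So JovE is produced and active.
MoO₄²⁻ is present, so ElnH is inactive.
With no repressor bound, *vorG* is transcribed.
So VorG is produced and active.
No repressor is bound and JovE and VorG are active, so *pexX* is transcribed.
So PexX is produced and active.
No repressor is bound and PexX is active, so *qilG* is transcribed.
So QilG is produced and active.
With repressor IrpX bound, *purS* is not transcribed.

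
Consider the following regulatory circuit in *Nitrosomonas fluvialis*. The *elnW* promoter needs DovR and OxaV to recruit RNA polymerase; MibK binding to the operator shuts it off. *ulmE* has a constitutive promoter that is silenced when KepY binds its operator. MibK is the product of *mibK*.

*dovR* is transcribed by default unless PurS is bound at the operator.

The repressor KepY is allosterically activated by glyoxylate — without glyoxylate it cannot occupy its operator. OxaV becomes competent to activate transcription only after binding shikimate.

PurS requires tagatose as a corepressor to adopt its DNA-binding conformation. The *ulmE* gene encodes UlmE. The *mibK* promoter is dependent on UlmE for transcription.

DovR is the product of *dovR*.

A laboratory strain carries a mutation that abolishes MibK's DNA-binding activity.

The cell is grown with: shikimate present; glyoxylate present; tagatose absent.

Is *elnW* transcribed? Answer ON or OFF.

ON

Tagatose is absent, so PurS is inactive.
With no repressor bound, *dovR* is transcribed.
So DovR is produced and active.
Shikimate is present, so OxaV is active.
MibK is non-functional in this strain, so it has no effect.
No repressor is bound and DovR and OxaV are active, so *elnW* is transcribed.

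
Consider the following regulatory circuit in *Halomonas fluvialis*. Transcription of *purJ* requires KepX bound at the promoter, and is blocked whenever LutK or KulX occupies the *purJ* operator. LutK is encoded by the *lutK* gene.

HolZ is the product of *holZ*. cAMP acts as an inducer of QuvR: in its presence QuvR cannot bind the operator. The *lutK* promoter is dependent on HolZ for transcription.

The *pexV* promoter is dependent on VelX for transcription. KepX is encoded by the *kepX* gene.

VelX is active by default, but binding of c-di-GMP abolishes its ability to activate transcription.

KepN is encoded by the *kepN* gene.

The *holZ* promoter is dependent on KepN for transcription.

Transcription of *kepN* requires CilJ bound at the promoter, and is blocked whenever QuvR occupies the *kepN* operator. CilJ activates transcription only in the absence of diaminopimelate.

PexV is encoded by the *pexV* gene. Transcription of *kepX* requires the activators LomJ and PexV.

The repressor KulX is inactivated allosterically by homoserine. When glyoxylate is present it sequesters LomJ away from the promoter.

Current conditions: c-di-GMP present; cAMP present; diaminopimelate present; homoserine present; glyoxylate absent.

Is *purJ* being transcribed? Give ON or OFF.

Glyoxylate is absent, so LomJ is active.
c-di-GMP is present, so VelX is inactive.
Required activator VelX is absent, so *pexV* is not transcribed.
So PexV is not produced.
Required activator PexV is absent, so *kepX* is not transcribed.
So KepX is not produced.
cAMP is present, so QuvR is inactive.
Diaminopimelate is present, so CilJ is inactive.
Required activator CilJ is absent, so *kepN* is not transcribed.
So KepN is not produced.
Required activator KepN is absent, so *holZ* is not transcribed.
So HolZ is not produced.
Required activator HolZ is absent, so *lutK* is not transcribed.
So LutK is not produced.
Homoserine is present, so KulX is inactive.
Required activator KepX is absent, so *purJ* is not transcribed.

OFF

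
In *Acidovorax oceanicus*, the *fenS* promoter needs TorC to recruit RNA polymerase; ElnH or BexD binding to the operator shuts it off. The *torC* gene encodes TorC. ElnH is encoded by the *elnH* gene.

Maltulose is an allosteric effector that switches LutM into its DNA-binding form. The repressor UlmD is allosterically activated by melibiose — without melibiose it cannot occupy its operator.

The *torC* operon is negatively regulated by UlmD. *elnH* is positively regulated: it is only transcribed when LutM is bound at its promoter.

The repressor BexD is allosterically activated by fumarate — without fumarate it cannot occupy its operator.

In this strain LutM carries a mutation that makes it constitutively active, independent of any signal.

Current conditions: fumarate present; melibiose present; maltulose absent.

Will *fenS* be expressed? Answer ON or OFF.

OFF

LutM is constitutively active in this strain.
No repressor is bound and LutM is active, so *elnH* is transcribed.
So ElnH is produced and active.
Fumarate is present, so BexD is active.
Melibiose is present, so UlmD is active.
With repressor UlmD bound, *torC* is not transcribed.
So TorC is not produced.
With repressor ElnH bound, *fenS* is not transcribed.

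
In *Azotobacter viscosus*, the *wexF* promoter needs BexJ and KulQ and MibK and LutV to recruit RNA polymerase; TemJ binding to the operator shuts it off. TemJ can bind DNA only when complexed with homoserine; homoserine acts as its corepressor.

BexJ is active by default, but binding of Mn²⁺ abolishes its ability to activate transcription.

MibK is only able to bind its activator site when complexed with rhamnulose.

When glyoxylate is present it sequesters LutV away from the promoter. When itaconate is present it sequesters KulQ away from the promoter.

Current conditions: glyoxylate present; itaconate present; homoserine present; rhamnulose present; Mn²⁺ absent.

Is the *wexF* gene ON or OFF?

OFF

Homoserine is present, so TemJ is active.
Mn²⁺ is absent, so BexJ is active.
Itaconate is present, so KulQ is inactive.
Rhamnulose is present, so MibK is active.
Glyoxylate is present, so LutV is inactive.
With repressor TemJ bound, *wexF* is not transcribed.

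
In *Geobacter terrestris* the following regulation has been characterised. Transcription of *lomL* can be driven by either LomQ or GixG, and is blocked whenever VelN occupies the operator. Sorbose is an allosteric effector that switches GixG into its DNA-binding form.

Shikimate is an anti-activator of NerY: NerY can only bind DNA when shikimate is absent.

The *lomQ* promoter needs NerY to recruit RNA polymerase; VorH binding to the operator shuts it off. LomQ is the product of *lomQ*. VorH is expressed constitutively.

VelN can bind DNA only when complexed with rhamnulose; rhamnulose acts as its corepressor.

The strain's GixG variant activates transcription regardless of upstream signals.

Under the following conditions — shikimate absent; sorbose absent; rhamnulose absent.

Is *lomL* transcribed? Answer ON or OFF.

Shikimate is absent, so NerY is active.
VorH is produced constitutively and is active.
With repressor VorH bound, *lomQ* is not transcribed.
So LomQ is not produced.
GixG is constitutively active in this strain.
Rhamnulose is absent, so VelN is inactive.
Activator GixG is present, so *lomL* is transcribed.

ON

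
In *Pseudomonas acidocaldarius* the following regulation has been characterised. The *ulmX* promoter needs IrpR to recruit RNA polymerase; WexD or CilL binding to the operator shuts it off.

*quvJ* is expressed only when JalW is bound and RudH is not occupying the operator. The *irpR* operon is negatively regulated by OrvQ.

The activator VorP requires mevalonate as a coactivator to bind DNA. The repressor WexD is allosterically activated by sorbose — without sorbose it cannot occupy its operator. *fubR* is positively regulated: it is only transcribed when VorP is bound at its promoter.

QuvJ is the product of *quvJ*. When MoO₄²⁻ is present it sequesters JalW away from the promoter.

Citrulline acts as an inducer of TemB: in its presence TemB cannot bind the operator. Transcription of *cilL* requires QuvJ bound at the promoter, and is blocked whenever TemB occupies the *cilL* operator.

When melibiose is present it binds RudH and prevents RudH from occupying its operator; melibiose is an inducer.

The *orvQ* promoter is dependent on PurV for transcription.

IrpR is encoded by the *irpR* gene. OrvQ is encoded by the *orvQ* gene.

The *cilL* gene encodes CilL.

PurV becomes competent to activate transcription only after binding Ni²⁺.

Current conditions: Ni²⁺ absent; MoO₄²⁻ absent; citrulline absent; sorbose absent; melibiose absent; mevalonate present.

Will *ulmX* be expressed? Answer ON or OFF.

Sorbose is absent, so WexD is inactive.
Ni²⁺ is absent, so PurV is inactive.
Required activator PurV is absent, so *orvQ* is not transcribed.
So OrvQ is not produced.
With no repressor bound, *irpR* is transcribed.
So IrpR is produced and active.
Citrulline is absent, so TemB is active.
Melibiose is absent, so RudH is active.
MoO₄²⁻ is absent, so JalW is active.
With repressor RudH bound, *quvJ* is not transcribed.
So QuvJ is not produced.
With repressor TemB bound, *cilL* is not transcribed.
So CilL is not produced.
No repressor is bound and IrpR is active, so *ulmX* is transcribed.

ON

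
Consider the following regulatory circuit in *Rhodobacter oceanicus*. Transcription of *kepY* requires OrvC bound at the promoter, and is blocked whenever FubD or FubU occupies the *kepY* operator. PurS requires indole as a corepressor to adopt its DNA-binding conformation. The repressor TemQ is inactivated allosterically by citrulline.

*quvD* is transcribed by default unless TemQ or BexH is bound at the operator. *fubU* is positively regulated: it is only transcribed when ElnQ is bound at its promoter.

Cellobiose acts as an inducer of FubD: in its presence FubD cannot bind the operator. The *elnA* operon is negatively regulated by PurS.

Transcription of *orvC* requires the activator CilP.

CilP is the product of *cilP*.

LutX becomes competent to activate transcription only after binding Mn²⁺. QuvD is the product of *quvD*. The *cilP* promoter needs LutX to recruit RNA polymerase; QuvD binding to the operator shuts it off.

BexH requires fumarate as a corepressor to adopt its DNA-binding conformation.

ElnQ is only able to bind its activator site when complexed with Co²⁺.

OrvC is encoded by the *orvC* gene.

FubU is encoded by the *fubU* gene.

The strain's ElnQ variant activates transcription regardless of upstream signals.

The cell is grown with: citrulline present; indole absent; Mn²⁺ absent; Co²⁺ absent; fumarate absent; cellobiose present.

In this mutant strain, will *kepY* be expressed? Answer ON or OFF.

Citrulline is present, so TemQ is inactive.
Fumarate is absent, so BexH is inactive.
With no repressor bound, *quvD* is transcribed.
So QuvD is produced and active.
Mn²⁺ is absent, so LutX is inactive.
With repressor QuvD bound, *cilP* is not transcribed.
So CilP is not produced.
Required activator CilP is absent, so *orvC* is not transcribed.
So OrvC is not produced.
Cellobiose is present, so FubD is inactive.
ElnQ is constitutively active in this strain.
No repressor is bound and ElnQ is active, so *fubU* is transcribed.
So FubU is produced and active.
With repressor FubU bound, *kepY* is not transcribed.

OFF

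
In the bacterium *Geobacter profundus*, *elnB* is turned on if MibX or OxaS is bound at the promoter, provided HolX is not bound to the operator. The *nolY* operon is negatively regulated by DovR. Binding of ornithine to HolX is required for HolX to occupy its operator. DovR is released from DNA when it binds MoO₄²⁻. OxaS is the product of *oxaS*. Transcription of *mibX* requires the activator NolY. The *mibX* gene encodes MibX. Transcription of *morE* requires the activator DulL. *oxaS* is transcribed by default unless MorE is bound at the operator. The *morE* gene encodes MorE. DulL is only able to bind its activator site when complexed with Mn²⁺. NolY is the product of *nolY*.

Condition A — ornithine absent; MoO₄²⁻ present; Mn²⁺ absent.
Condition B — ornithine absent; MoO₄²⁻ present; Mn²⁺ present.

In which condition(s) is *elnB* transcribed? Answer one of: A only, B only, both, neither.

both

Condition A:
Ornithine is absent, so HolX is inactive.
MoO₄²⁻ is present, so DovR is inactive.
With no repressor bound, *nolY* is transcribed.
So NolY is produced and active.
No repressor is bound and NolY is active, so *mibX* is transcribed.
So MibX is produced and active.
Mn²⁺ is absent, so DulL is inactive.
Required activator DulL is absent, so *morE* is not transcribed.
So MorE is not produced.
With no repressor bound, *oxaS* is transcribed.
So OxaS is produced and active.
Activator MibX is present, so *elnB* is transcribed.
→ *elnB* is ON in A.
Condition B:
Ornithine is absent, so HolX is inactive.
MoO₄²⁻ is present, so DovR is inactive.
With no repressor bound, *nolY* is transcribed.
So NolY is produced and active.
No repressor is bound and NolY is active, so *mibX* is transcribed.
So MibX is produced and active.
Mn²⁺ is present, so DulL is active.
No repressor is bound and DulL is active, so *morE* is transcribed.
So MorE is produced and active.
With repressor MorE bound, *oxaS* is not transcribed.
So OxaS is not produced.
Activator MibX is present, so *elnB* is transcribed.
→ *elnB* is ON in B.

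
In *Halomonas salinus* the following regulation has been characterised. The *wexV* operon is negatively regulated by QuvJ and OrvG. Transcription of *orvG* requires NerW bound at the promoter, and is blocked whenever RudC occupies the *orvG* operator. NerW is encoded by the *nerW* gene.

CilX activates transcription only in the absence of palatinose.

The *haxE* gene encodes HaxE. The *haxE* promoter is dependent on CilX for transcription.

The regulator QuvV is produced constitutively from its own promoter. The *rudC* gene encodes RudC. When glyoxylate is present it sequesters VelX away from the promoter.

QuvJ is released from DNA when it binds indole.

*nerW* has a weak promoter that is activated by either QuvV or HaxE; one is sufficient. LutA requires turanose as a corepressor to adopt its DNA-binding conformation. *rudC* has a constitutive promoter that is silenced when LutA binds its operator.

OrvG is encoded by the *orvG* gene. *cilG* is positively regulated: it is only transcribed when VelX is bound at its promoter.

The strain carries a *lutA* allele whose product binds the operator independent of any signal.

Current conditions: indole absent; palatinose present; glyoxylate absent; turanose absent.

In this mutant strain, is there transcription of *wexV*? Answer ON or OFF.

OFF

Indole is absent, so QuvJ is active.
LutA is constitutively active in this strain.
With repressor LutA bound, *rudC* is not transcribed.
So RudC is not produced.
QuvV is produced constitutively and is active.
Palatinose is present, so CilX is inactive.
Required activator CilX is absent, so *haxE* is not transcribed.
So HaxE is not produced.
Activator QuvV is present, so *nerW* is transcribed.
So NerW is produced and active.
No repressor is bound and NerW is active, so *orvG* is transcribed.
So OrvG is produced and active.
With repressor QuvJ bound, *wexV* is not transcribed.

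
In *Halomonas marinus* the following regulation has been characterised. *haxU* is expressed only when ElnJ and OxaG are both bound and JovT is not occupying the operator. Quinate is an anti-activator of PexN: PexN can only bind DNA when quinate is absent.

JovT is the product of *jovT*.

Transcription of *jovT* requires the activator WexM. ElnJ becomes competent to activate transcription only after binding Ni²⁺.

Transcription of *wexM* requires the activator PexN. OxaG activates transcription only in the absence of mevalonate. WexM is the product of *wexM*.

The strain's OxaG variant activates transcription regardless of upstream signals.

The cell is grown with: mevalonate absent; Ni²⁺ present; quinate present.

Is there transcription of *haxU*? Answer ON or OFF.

Quinate is present, so PexN is inactive.
Required activator PexN is absent, so *wexM* is not transcribed.
So WexM is not produced.
Required activator WexM is absent, so *jovT* is not transcribed.
So JovT is not produced.
Ni²⁺ is present, so ElnJ is active.
OxaG is constitutively active in this strain.
No repressor is bound and ElnJ and OxaG are active, so *haxU* is transcribed.

ON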